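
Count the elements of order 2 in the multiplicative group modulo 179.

1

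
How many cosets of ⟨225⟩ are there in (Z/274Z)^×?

The order of 225 must divide φ(274) = φ(2)·φ(137) = 1·136 = 136 = 2^3 · 17.
Divisors of 136: 1, 2, 4, 8, 17, 34, 68, 136.
Test each divisor d:
225^1 ≡ 225 (mod 274)
225^2 ≡ 209 (mod 274)
225^4 ≡ 115 (mod 274)
225^8 ≡ 73 (mod 274)
225^17 ≡ 1 (mod 274) ✓
Thus |⟨225⟩| = ord(225) = 17.
The index is φ(274) / ord(225) = 136 / 17 = 8.

8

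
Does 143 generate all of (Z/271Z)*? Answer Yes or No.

Yes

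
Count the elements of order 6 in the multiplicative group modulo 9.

2

φ(9) = φ(3^2) = 3·(3−1) = 6 = 2 · 3.
In a cyclic group of order 6, there are φ(d) elements of order d for each divisor d of 6, and zero for non-divisors.
6 = 2 · 3 divides 6, and φ(6) = 2.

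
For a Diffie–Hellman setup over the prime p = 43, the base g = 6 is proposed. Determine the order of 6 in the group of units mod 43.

ord(6) | φ(43) = 43 − 1 = 42 = 2 · 3 · 7.
Divisors of 42: 1, 2, 3, 6, 7, 14, 21, 42.
Evaluate successive powers at the divisors of 42:
6^1 ≡ 6
6^2 ≡ 36
6^3 ≡ 1
The smallest such exponent is 3, so the order of 6 is 3.

3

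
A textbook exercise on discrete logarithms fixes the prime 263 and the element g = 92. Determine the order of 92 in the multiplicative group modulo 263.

131

The order of 92 must divide φ(263) = 263 − 1 = 262 = 2 · 131.
Divisors of 262: 1, 2, 131, 262.
Evaluate successive powers at the divisors of 262:
92^1 ≡ 92 (mod 263)
92^2 ≡ 48 (mod 263)
92^131 ≡ 1 (mod 263) ✓
The smallest such exponent is 131, so the order of 92 is 131.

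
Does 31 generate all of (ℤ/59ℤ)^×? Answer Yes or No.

φ(59) = 59 − 1 = 58 = 2 · 29.
Test 31^(58/q) mod 59 for each prime factor q of 58:
31^29 ≡ 58 (mod 59)  [q = 2: ≢ 1 ✓]
31^2 ≡ 17 (mod 59)  [q = 29: ≢ 1 ✓]
None equal 1, so ord_59(31) = 58: 31 is a primitive root.

Yes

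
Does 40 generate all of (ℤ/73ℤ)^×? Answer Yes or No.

φ(73) = 73 − 1 = 72 = 2^3 · 3^2.
Test 40^(72/q) mod 73 for each prime factor q of 72:
40^36 ≡ 72 (mod 73)  [q = 2: ≢ 1 ✓]
40^24 ≡ 8 (mod 73)  [q = 3: ≢ 1 ✓]
All checks pass, so 40 has order 72 and is a primitive root modulo 73.

Yes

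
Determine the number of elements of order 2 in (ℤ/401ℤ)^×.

φ(401) = 401 − 1 = 400 = 2^4 · 5^2.
(Z/401Z)^× is cyclic (|G| = 400); a cyclic group of order m has exactly φ(d) elements of each order d | m, and none otherwise.
2 | 400, and φ(2) = 2 − 1 = 1.

1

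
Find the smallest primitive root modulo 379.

2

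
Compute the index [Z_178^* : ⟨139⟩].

4

Since 139 ∈ (Z/178Z)^×, its order divides φ(178) = φ(2)·φ(89) = 1·88 = 88 = 2^3 · 11.
Divisors of 88: 1, 2, 4, 8, 11, 22, 44, 88.
Test each divisor d:
139^1 ≡ 139
139^2 ≡ 97
139^4 ≡ 153
139^8 ≡ 91
139^11 ≡ 177
139^22 ≡ 1
So ord_178(139) = 22, hence |⟨139⟩| = 22.
Index = |(Z/178Z)^×| / |⟨139⟩| = 88 / 22 = 4.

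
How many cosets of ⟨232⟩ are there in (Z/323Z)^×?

The order of 232 must divide φ(323) = φ(17·19) = (17−1)·(19−1) = 16·18 = 288 = 2^5 · 3^2.
Divisors of 288: 1, 2, 3, 4, 6, 8, 9, 12, 16, 18, 24, 32, 36, 48, 72, 96, 144, 288.
Compute 232^d (mod 323) for the divisors d until we hit 1:
232^1 ≡ 232 (mod 323)
232^2 ≡ 206 (mod 323)
232^3 ≡ 311 (mod 323)
232^4 ≡ 123 (mod 323)
232^6 ≡ 144 (mod 323)
232^8 ≡ 271 (mod 323)
232^9 ≡ 210 (mod 323)
232^12 ≡ 64 (mod 323)
232^16 ≡ 120 (mod 323)
232^18 ≡ 172 (mod 323)
232^24 ≡ 220 (mod 323)
232^32 ≡ 188 (mod 323)
232^36 ≡ 191 (mod 323)
232^48 ≡ 273 (mod 323)
232^72 ≡ 305 (mod 323)
232^96 ≡ 239 (mod 323)
232^144 ≡ 1 (mod 323) ✓
The order of 232 is 144, so the subgroup it generates has 144 elements.
The index is φ(323) / ord(232) = 288 / 144 = 2.

2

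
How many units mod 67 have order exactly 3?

2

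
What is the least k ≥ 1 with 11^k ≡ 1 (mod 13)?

ord(11) | φ(13) = 13 − 1 = 12 = 2^2 · 3.
Divisors of 12: 1, 2, 3, 4, 6, 12.
Check 11^d mod 13 for each divisor in increasing order:
11^1 ≡ 11 (mod 13)
11^2 ≡ 4 (mod 13)
11^3 ≡ 5 (mod 13)
11^4 ≡ 3 (mod 13)
11^6 ≡ 12 (mod 13)
11^12 ≡ 1 (mod 13) ✓
Therefore the multiplicative order of 11 modulo 13 is 12.

12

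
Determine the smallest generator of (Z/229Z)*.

6

φ(229) = 229 − 1 = 228 = 2^2 · 3 · 19.
Test candidates g = 2, 3, … against the prime factors q ∈ {2, 3, 19} of φ(229): g is a generator iff g^(228/q) ≢ 1 for every such q.
g = 2: 2^114 ≡ 228; 2^76 ≡ 1 — hits 1, so not a primitive root.
g = 3: 3^114 ≡ 1 — hits 1, so not a primitive root.
g = 4: 4^114 ≡ 1 — hits 1, so not a primitive root.
g = 5: 5^114 ≡ 1 — hits 1, so not a primitive root.
g = 6: 6^114 ≡ 228; 6^76 ≡ 134; 6^12 ≡ 165 — none is 1, so 6 is a primitive root.
Hence the least primitive root of 229 is 6.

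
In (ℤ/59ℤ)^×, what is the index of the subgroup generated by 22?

2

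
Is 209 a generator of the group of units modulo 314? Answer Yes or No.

φ(314) = φ(2)·φ(157) = 1·156 = 156 = 2^2 · 3 · 13.
An element g generates (Z/314Z)^× iff g^(156/q) ≢ 1 (mod 314) for each prime q ∈ {2, 3, 13}.
209^78 ≡ 1 (mod 314)  [q = 2: ≡ 1 ✗]
209^52 ≡ 301 (mod 314)  [q = 3: ≢ 1 ✓]
209^12 ≡ 39 (mod 314)  [q = 13: ≢ 1 ✓]
The check at q = 2 fails, so 209 generates a proper subgroup.

No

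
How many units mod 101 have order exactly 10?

4

φ(101) = 101 − 1 = 100 = 2^2 · 5^2.
Since (Z/101Z)^× is cyclic of order 100, the number of elements of order d is φ(d) when d | 100 and 0 otherwise.
10 = 2 · 5 divides 100, and φ(10) = 4.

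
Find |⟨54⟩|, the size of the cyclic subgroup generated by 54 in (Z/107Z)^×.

The order of 54 must divide φ(107) = 107 − 1 = 106 = 2 · 53.
Divisors of 106: 1, 2, 53, 106.
Compute 54^d (mod 107) for the divisors d until we hit 1:
54^1 ≡ 54
54^2 ≡ 27
54^53 ≡ 106
54^106 ≡ 1
So ord_107(54) = 106.

106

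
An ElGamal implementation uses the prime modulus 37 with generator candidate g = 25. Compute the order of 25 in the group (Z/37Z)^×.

By Lagrange's theorem, ord_37(25) divides φ(37) = 37 − 1 = 36 = 2^2 · 3^2.
Divisors of 36: 1, 2, 3, 4, 6, 9, 12, 18, 36.
Evaluate successive powers at the divisors of 36:
25^1 ≡ 25
25^2 ≡ 33
25^3 ≡ 11
25^4 ≡ 16
25^6 ≡ 10
25^9 ≡ 36
25^12 ≡ 26
25^18 ≡ 1
So ord_37(25) = 18.

18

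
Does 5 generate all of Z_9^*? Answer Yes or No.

Yes

φ(9) = φ(3^2) = 3·(3−1) = 6 = 2 · 3.
An element g generates (Z/9Z)^× iff g^(6/q) ≢ 1 (mod 9) for each prime q ∈ {2, 3}.
5^3 ≡ 8 (mod 9)  [q = 2: ≢ 1 ✓]
5^2 ≡ 7 (mod 9)  [q = 3: ≢ 1 ✓]
All checks pass, so 5 has order 6 and is a primitive root modulo 9.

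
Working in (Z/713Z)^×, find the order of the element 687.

ord(687) | φ(713) = φ(23·31) = (23−1)·(31−1) = 22·30 = 660 = 2^2 · 3 · 5 · 11.
Divisors of 660: 1, 2, 3, 4, 5, 6, 10, 11, 12, 15, 20, 22, 30, 33, 44, 55, 60, 66, 110, 132, 165, 220, 330, 660.
Test each divisor d:
687^1 ≡ 687 (mod 713)
687^2 ≡ 676 (mod 713)
687^3 ≡ 249 (mod 713)
687^4 ≡ 656 (mod 713)
687^5 ≡ 56 (mod 713)
687^6 ≡ 683 (mod 713)
687^10 ≡ 284 (mod 713)
687^11 ≡ 459 (mod 713)
687^12 ≡ 187 (mod 713)
687^15 ≡ 218 (mod 713)
687^20 ≡ 87 (mod 713)
687^22 ≡ 346 (mod 713)
687^30 ≡ 466 (mod 713)
687^33 ≡ 528 (mod 713)
687^44 ≡ 645 (mod 713)
687^55 ≡ 160 (mod 713)
687^60 ≡ 404 (mod 713)
687^66 ≡ 1 (mod 713) ✓
Therefore the multiplicative order of 687 modulo 713 is 66.

66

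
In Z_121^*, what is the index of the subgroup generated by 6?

The order of 6 must divide φ(121) = φ(11^2) = 11·(11−1) = 110 = 2 · 5 · 11.
Divisors of 110: 1, 2, 5, 10, 11, 22, 55, 110.
Check 6^d mod 121 for each divisor in increasing order:
6^1 ≡ 6
6^2 ≡ 36
6^5 ≡ 32
6^10 ≡ 56
6^11 ≡ 94
6^22 ≡ 3
6^55 ≡ 120
6^110 ≡ 1
So ord_121(6) = 110, hence |⟨6⟩| = 110.
Index = |(Z/121Z)^×| / |⟨6⟩| = 110 / 110 = 1.

1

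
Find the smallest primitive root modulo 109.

φ(109) = 109 − 1 = 108 = 2^2 · 3^3.
g is a primitive root iff g^(108/q) ≢ 1 (mod 109) for each prime q ∈ {2, 3}.
g = 2: 2^54 ≡ 108; 2^36 ≡ 1 — hits 1, so not a primitive root.
g = 3: 3^54 ≡ 1 — hits 1, so not a primitive root.
g = 4: 4^54 ≡ 1 — hits 1, so not a primitive root.
g = 5: 5^54 ≡ 1 — hits 1, so not a primitive root.
g = 6: 6^54 ≡ 108; 6^36 ≡ 63 — none is 1, so 6 is a primitive root.
The smallest primitive root modulo 109 is 6.

6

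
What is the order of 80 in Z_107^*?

The order of 80 must divide φ(107) = 107 − 1 = 106 = 2 · 53.
Divisors of 106: 1, 2, 53, 106.
Check 80^d mod 107 for each divisor in increasing order:
80^1 ≡ 80 (mod 107)
80^2 ≡ 87 (mod 107)
80^53 ≡ 106 (mod 107)
80^106 ≡ 1 (mod 107) ✓
The smallest such exponent is 106, so the order of 80 is 106.

106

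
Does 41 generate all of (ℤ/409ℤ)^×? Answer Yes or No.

No

φ(409) = 409 − 1 = 408 = 2^3 · 3 · 17.
It suffices to check that the order of 41 is not a proper divisor of 408: compute 41^(408/q) for q ∈ {2, 3, 17}.
41^204 ≡ 1 (mod 409)  [q = 2: ≡ 1 ✗]
41^136 ≡ 53 (mod 409)  [q = 3: ≢ 1 ✓]
41^24 ≡ 89 (mod 409)  [q = 17: ≢ 1 ✓]
Since 41^204 ≡ 1, the order of 41 divides 204 < 408, so 41 is not a primitive root.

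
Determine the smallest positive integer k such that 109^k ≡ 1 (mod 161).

66

Since 109 ∈ (Z/161Z)^×, its order divides φ(161) = φ(7·23) = (7−1)·(23−1) = 6·22 = 132 = 2^2 · 3 · 11.
Divisors of 132: 1, 2, 3, 4, 6, 11, 12, 22, 33, 44, 66, 132.
Compute 109^d (mod 161) for the divisors d until we hit 1:
109^1 ≡ 109
109^2 ≡ 128
109^3 ≡ 106
109^4 ≡ 123
109^6 ≡ 127
109^11 ≡ 114
109^12 ≡ 29
109^22 ≡ 116
109^33 ≡ 22
109^44 ≡ 93
109^66 ≡ 1
Hence ord(109) = 66.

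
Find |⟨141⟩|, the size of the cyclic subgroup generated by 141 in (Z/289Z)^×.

272

Since 141 ∈ (Z/289Z)^×, its order divides φ(289) = φ(17^2) = 17·(17−1) = 272 = 2^4 · 17.
Divisors of 272: 1, 2, 4, 8, 16, 17, 34, 68, 136, 272.
Check 141^d mod 289 for each divisor in increasing order:
141^1 ≡ 141 (mod 289)
141^2 ≡ 229 (mod 289)
141^4 ≡ 132 (mod 289)
141^8 ≡ 84 (mod 289)
141^16 ≡ 120 (mod 289)
141^17 ≡ 158 (mod 289)
141^34 ≡ 110 (mod 289)
141^68 ≡ 251 (mod 289)
141^136 ≡ 288 (mod 289)
141^272 ≡ 1 (mod 289) ✓
Therefore the multiplicative order of 141 modulo 289 is 272.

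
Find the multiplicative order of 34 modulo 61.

5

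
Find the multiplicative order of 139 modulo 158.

ord(139) | φ(158) = φ(2)·φ(79) = 1·78 = 78 = 2 · 3 · 13.
Divisors of 78: 1, 2, 3, 6, 13, 26, 39, 78.
Check 139^d mod 158 for each divisor in increasing order:
139^1 ≡ 139 (mod 158)
139^2 ≡ 45 (mod 158)
139^3 ≡ 93 (mod 158)
139^6 ≡ 117 (mod 158)
139^13 ≡ 135 (mod 158)
139^26 ≡ 55 (mod 158)
139^39 ≡ 157 (mod 158)
139^78 ≡ 1 (mod 158) ✓
The smallest such exponent is 78, so the order of 139 is 78.

78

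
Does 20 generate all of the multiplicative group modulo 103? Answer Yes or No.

φ(103) = 103 − 1 = 102 = 2 · 3 · 17.
It suffices to check that the order of 20 is not a proper divisor of 102: compute 20^(102/q) for q ∈ {2, 3, 17}.
20^51 ≡ 102 (mod 103)  [q = 2: ≢ 1 ✓]
20^34 ≡ 46 (mod 103)  [q = 3: ≢ 1 ✓]
20^6 ≡ 23 (mod 103)  [q = 17: ≢ 1 ✓]
Every test exponent gives a nontrivial residue, hence 20 generates the full group.

Yes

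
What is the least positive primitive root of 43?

3

φ(43) = 43 − 1 = 42 = 2 · 3 · 7.
g is a primitive root iff g^(42/q) ≢ 1 (mod 43) for each prime q ∈ {2, 3, 7}.
g = 2: 2^21 ≡ 42; 2^14 ≡ 1 — hits 1, so not a primitive root.
g = 3: 3^21 ≡ 42; 3^14 ≡ 36; 3^6 ≡ 41 — none is 1, so 3 is a primitive root.
So 3 is the smallest generator of (Z/43Z)^×.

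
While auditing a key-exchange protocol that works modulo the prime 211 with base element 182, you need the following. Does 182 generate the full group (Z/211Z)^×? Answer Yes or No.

No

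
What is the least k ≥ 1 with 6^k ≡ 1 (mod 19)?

9

By Lagrange's theorem, ord_19(6) divides φ(19) = 19 − 1 = 18 = 2 · 3^2.
Divisors of 18: 1, 2, 3, 6, 9, 18.
Check 6^d mod 19 for each divisor in increasing order:
6^1 ≡ 6 (mod 19)
6^2 ≡ 17 (mod 19)
6^3 ≡ 7 (mod 19)
6^6 ≡ 11 (mod 19)
6^9 ≡ 1 (mod 19) ✓
So ord_19(6) = 9.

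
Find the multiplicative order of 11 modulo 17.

The order of 11 must divide φ(17) = 17 − 1 = 16 = 2^4.
Divisors of 16: 1, 2, 4, 8, 16.
Compute 11^d (mod 17) for the divisors d until we hit 1:
11^1 ≡ 11
11^2 ≡ 2
11^4 ≡ 4
11^8 ≡ 16
11^16 ≡ 1
The smallest such exponent is 16, so the order of 11 is 16.

16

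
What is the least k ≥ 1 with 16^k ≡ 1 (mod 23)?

11

ord(16) | φ(23) = 23 − 1 = 22 = 2 · 11.
Divisors of 22: 1, 2, 11, 22.
Check 16^d mod 23 for each divisor in increasing order:
16^1 ≡ 16 (mod 23)
16^2 ≡ 3 (mod 23)
16^11 ≡ 1 (mod 23) ✓
Hence ord(16) = 11.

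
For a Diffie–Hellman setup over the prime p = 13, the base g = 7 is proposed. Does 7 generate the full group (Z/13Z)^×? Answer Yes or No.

Yes

φ(13) = 13 − 1 = 12 = 2^2 · 3.
It suffices to check that the order of 7 is not a proper divisor of 12: compute 7^(12/q) for q ∈ {2, 3}.
7^6 ≡ 12 (mod 13)  [q = 2: ≢ 1 ✓]
7^4 ≡ 9 (mod 13)  [q = 3: ≢ 1 ✓]
Every test exponent gives a nontrivial residue, hence 7 generates the full group.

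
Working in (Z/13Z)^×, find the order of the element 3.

By Lagrange's theorem, ord_13(3) divides φ(13) = 13 − 1 = 12 = 2^2 · 3.
Divisors of 12: 1, 2, 3, 4, 6, 12.
Evaluate successive powers at the divisors of 12:
3^1 ≡ 3
3^2 ≡ 9
3^3 ≡ 1
So ord_13(3) = 3.

3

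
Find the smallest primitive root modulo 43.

φ(43) = 43 − 1 = 42 = 2 · 3 · 7.
Test candidates g = 2, 3, … against the prime factors q ∈ {2, 3, 7} of φ(43): g is a generator iff g^(42/q) ≢ 1 for every such q.
g = 2: 2^21 ≡ 42; 2^14 ≡ 1 — hits 1, so not a primitive root.
g = 3: 3^21 ≡ 42; 3^14 ≡ 36; 3^6 ≡ 41 — none is 1, so 3 is a primitive root.
So 3 is the smallest generator of (Z/43Z)^×.

3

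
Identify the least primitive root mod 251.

φ(251) = 251 − 1 = 250 = 2 · 5^3.
g is a primitive root iff g^(250/q) ≢ 1 (mod 251) for each prime q ∈ {2, 5}.
g = 2: 2^125 ≡ 250; 2^50 ≡ 1 — hits 1, so not a primitive root.
g = 3: 3^125 ≡ 1 — hits 1, so not a primitive root.
g = 4: 4^125 ≡ 1 — hits 1, so not a primitive root.
g = 5: 5^125 ≡ 1 — hits 1, so not a primitive root.
g = 6: 6^125 ≡ 250; 6^50 ≡ 219 — none is 1, so 6 is a primitive root.
Hence the least primitive root of 251 is 6.

6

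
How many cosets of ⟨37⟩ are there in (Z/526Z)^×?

2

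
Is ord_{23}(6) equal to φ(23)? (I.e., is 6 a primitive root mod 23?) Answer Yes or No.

No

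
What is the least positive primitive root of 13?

2

φ(13) = 13 − 1 = 12 = 2^2 · 3.
g is a primitive root iff g^(12/q) ≢ 1 (mod 13) for each prime q ∈ {2, 3}.
g = 2: 2^6 ≡ 12; 2^4 ≡ 3 — none is 1, so 2 is a primitive root.
The smallest primitive root modulo 13 is 2.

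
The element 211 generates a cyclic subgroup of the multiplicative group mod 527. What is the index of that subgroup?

10

ord(211) | φ(527) = φ(17·31) = (17−1)·(31−1) = 16·30 = 480 = 2^5 · 3 · 5.
Divisors of 480: 1, 2, 3, 4, 5, 6, 8, 10, 12, 15, 16, 20, 24, 30, 32, 40, 48, 60, 80, 96, 120, 160, 240, 480.
Evaluate successive powers at the divisors of 480:
211^1 ≡ 211
211^2 ≡ 253
211^3 ≡ 156
211^4 ≡ 242
211^5 ≡ 470
211^6 ≡ 94
211^8 ≡ 67
211^10 ≡ 87
211^12 ≡ 404
211^15 ≡ 311
211^16 ≡ 273
211^20 ≡ 191
211^24 ≡ 373
211^30 ≡ 280
211^32 ≡ 222
211^40 ≡ 118
211^48 ≡ 1
So ord_527(211) = 48, hence |⟨211⟩| = 48.
Index = |(Z/527Z)^×| / |⟨211⟩| = 480 / 48 = 10.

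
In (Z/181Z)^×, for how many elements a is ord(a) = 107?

0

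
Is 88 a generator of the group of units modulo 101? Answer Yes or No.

No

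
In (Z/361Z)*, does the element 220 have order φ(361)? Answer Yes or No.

φ(361) = φ(19^2) = 19·(19−1) = 342 = 2 · 3^2 · 19.
220 is a primitive root mod 361 iff 220^(φ(361)/q) ≢ 1 for every prime q | φ(361), i.e. q ∈ {2, 3, 19}.
220^171 ≡ 1 (mod 361)  [q = 2: ≡ 1 ✗]
220^114 ≡ 1 (mod 361)  [q = 3: ≡ 1 ✗]
220^18 ≡ 20 (mod 361)  [q = 19: ≢ 1 ✓]
Since 220^171 ≡ 1, the order of 220 divides 171 < 342, so 220 is not a primitive root.

No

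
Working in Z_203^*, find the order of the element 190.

ord(190) | φ(203) = φ(7·29) = (7−1)·(29−1) = 6·28 = 168 = 2^3 · 3 · 7.
Divisors of 168: 1, 2, 3, 4, 6, 7, 8, 12, 14, 21, 24, 28, 42, 56, 84, 168.
Evaluate successive powers at the divisors of 168:
190^1 ≡ 190
190^2 ≡ 169
190^3 ≡ 36
190^4 ≡ 141
190^6 ≡ 78
190^7 ≡ 1
The smallest such exponent is 7, so the order of 190 is 7.

7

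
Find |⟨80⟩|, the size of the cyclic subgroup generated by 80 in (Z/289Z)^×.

272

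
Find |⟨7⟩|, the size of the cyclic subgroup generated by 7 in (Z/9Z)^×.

3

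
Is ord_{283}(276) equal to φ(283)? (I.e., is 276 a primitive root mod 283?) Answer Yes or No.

φ(283) = 283 − 1 = 282 = 2 · 3 · 47.
An element g generates (Z/283Z)^× iff g^(282/q) ≢ 1 (mod 283) for each prime q ∈ {2, 3, 47}.
276^141 ≡ 282 (mod 283)  [q = 2: ≢ 1 ✓]
276^94 ≡ 44 (mod 283)  [q = 3: ≢ 1 ✓]
276^6 ≡ 204 (mod 283)  [q = 47: ≢ 1 ✓]
All checks pass, so 276 has order 282 and is a primitive root modulo 283.

Yes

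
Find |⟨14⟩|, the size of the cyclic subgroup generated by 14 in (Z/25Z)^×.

10

By Lagrange's theorem, ord_25(14) divides φ(25) = φ(5^2) = 5·(5−1) = 20 = 2^2 · 5.
Divisors of 20: 1, 2, 4, 5, 10, 20.
Evaluate successive powers at the divisors of 20:
14^1 ≡ 14 (mod 25)
14^2 ≡ 21 (mod 25)
14^4 ≡ 16 (mod 25)
14^5 ≡ 24 (mod 25)
14^10 ≡ 1 (mod 25) ✓
The smallest such exponent is 10, so the order of 14 is 10.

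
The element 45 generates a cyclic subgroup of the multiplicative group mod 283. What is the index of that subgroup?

Since 45 ∈ (Z/283Z)^×, its order divides φ(283) = 283 − 1 = 282 = 2 · 3 · 47.
Divisors of 282: 1, 2, 3, 6, 47, 94, 141, 282.
Evaluate successive powers at the divisors of 282:
45^1 ≡ 45
45^2 ≡ 44
45^3 ≡ 282
45^6 ≡ 1
So ord_283(45) = 6, hence |⟨45⟩| = 6.
The index is φ(283) / ord(45) = 282 / 6 = 47.

47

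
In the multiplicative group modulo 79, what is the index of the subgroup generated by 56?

13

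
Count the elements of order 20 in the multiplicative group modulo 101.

8

φ(101) = 101 − 1 = 100 = 2^2 · 5^2.
In a cyclic group of order 100, there are φ(d) elements of order d for each divisor d of 100, and zero for non-divisors.
20 = 2^2 · 5 divides 100, and φ(20) = 8.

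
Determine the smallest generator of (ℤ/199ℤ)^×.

3

φ(199) = 199 − 1 = 198 = 2 · 3^2 · 11.
g is a primitive root iff g^(198/q) ≢ 1 (mod 199) for each prime q ∈ {2, 3, 11}.
g = 2: 2^99 ≡ 1 — hits 1, so not a primitive root.
g = 3: 3^99 ≡ 198; 3^66 ≡ 106; 3^18 ≡ 125 — none is 1, so 3 is a primitive root.
So 3 is the smallest generator of (Z/199Z)^×.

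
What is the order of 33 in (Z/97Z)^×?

ord(33) | φ(97) = 97 − 1 = 96 = 2^5 · 3.
Divisors of 96: 1, 2, 3, 4, 6, 8, 12, 16, 24, 32, 48, 96.
Compute 33^d (mod 97) for the divisors d until we hit 1:
33^1 ≡ 33
33^2 ≡ 22
33^3 ≡ 47
33^4 ≡ 96
33^6 ≡ 75
33^8 ≡ 1
Therefore the multiplicative order of 33 modulo 97 is 8.

8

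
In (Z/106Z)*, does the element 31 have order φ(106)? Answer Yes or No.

φ(106) = φ(2)·φ(53) = 1·52 = 52 = 2^2 · 13.
An element g generates (Z/106Z)^× iff g^(52/q) ≢ 1 (mod 106) for each prime q ∈ {2, 13}.
31^26 ≡ 105 (mod 106)  [q = 2: ≢ 1 ✓]
31^4 ≡ 49 (mod 106)  [q = 13: ≢ 1 ✓]
None equal 1, so ord_106(31) = 52: 31 is a primitive root.

Yes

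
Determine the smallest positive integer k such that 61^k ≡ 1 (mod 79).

The order of 61 must divide φ(79) = 79 − 1 = 78 = 2 · 3 · 13.
Divisors of 78: 1, 2, 3, 6, 13, 26, 39, 78.
Compute 61^d (mod 79) for the divisors d until we hit 1:
61^1 ≡ 61 (mod 79)
61^2 ≡ 8 (mod 79)
61^3 ≡ 14 (mod 79)
61^6 ≡ 38 (mod 79)
61^13 ≡ 78 (mod 79)
61^26 ≡ 1 (mod 79) ✓
The smallest such exponent is 26, so the order of 61 is 26.

26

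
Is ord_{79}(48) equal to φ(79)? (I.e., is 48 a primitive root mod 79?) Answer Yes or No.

Yes

φ(79) = 79 − 1 = 78 = 2 · 3 · 13.
It suffices to check that the order of 48 is not a proper divisor of 78: compute 48^(78/q) for q ∈ {2, 3, 13}.
48^39 ≡ 78 (mod 79)  [q = 2: ≢ 1 ✓]
48^26 ≡ 55 (mod 79)  [q = 3: ≢ 1 ✓]
48^6 ≡ 64 (mod 79)  [q = 13: ≢ 1 ✓]
None equal 1, so ord_79(48) = 78: 48 is a primitive root.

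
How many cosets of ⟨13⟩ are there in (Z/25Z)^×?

The order of 13 must divide φ(25) = φ(5^2) = 5·(5−1) = 20 = 2^2 · 5.
Divisors of 20: 1, 2, 4, 5, 10, 20.
Check 13^d mod 25 for each divisor in increasing order:
13^1 ≡ 13
13^2 ≡ 19
13^4 ≡ 11
13^5 ≡ 18
13^10 ≡ 24
13^20 ≡ 1
Thus |⟨13⟩| = ord(13) = 20.
[(Z/25Z)^× : ⟨13⟩] = 20/20 = 1.

1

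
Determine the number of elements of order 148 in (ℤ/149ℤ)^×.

72

φ(149) = 149 − 1 = 148 = 2^2 · 37.
(Z/149Z)^× is cyclic (|G| = 148); a cyclic group of order m has exactly φ(d) elements of each order d | m, and none otherwise.
148 = 2^2 · 37 divides 148, and φ(148) = 72.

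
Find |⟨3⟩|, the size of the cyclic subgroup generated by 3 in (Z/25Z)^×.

ord(3) | φ(25) = φ(5^2) = 5·(5−1) = 20 = 2^2 · 5.
Divisors of 20: 1, 2, 4, 5, 10, 20.
Check 3^d mod 25 for each divisor in increasing order:
3^1 ≡ 3
3^2 ≡ 9
3^4 ≡ 6
3^5 ≡ 18
3^10 ≡ 24
3^20 ≡ 1
The smallest such exponent is 20, so the order of 3 is 20.

20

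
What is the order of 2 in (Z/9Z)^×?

The order of 2 must divide φ(9) = φ(3^2) = 3·(3−1) = 6 = 2 · 3.
Divisors of 6: 1, 2, 3, 6.
Evaluate successive powers at the divisors of 6:
2^1 ≡ 2 (mod 9)
2^2 ≡ 4 (mod 9)
2^3 ≡ 8 (mod 9)
2^6 ≡ 1 (mod 9) ✓
Hence ord(2) = 6.

6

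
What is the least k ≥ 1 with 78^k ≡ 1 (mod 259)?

Since 78 ∈ (Z/259Z)^×, its order divides φ(259) = φ(7·37) = (7−1)·(37−1) = 6·36 = 216 = 2^3 · 3^3.
Divisors of 216: 1, 2, 3, 4, 6, 8, 9, 12, 18, 24, 27, 36, 54, 72, 108, 216.
Check 78^d mod 259 for each divisor in increasing order:
78^1 ≡ 78 (mod 259)
78^2 ≡ 127 (mod 259)
78^3 ≡ 64 (mod 259)
78^4 ≡ 71 (mod 259)
78^6 ≡ 211 (mod 259)
78^8 ≡ 120 (mod 259)
78^9 ≡ 36 (mod 259)
78^12 ≡ 232 (mod 259)
78^18 ≡ 1 (mod 259) ✓
The smallest such exponent is 18, so the order of 78 is 18.

18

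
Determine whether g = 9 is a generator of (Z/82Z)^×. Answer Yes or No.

No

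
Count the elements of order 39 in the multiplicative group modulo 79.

24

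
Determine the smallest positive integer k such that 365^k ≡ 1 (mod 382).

190

The order of 365 must divide φ(382) = φ(2)·φ(191) = 1·190 = 190 = 2 · 5 · 19.
Divisors of 190: 1, 2, 5, 10, 19, 38, 95, 190.
Test each divisor d:
365^1 ≡ 365
365^2 ≡ 289
365^5 ≡ 37
365^10 ≡ 223
365^19 ≡ 333
365^38 ≡ 109
365^95 ≡ 381
365^190 ≡ 1
The smallest such exponent is 190, so the order of 365 is 190.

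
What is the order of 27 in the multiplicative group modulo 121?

Since 27 ∈ (Z/121Z)^×, its order divides φ(121) = φ(11^2) = 11·(11−1) = 110 = 2 · 5 · 11.
Divisors of 110: 1, 2, 5, 10, 11, 22, 55, 110.
Compute 27^d (mod 121) for the divisors d until we hit 1:
27^1 ≡ 27
27^2 ≡ 3
27^5 ≡ 1
Hence ord(27) = 5.

5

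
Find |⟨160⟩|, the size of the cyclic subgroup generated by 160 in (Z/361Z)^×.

114

The order of 160 must divide φ(361) = φ(19^2) = 19·(19−1) = 342 = 2 · 3^2 · 19.
Divisors of 342: 1, 2, 3, 6, 9, 18, 19, 38, 57, 114, 171, 342.
Compute 160^d (mod 361) for the divisors d until we hit 1:
160^1 ≡ 160 (mod 361)
160^2 ≡ 330 (mod 361)
160^3 ≡ 94 (mod 361)
160^6 ≡ 172 (mod 361)
160^9 ≡ 284 (mod 361)
160^18 ≡ 153 (mod 361)
160^19 ≡ 293 (mod 361)
160^38 ≡ 292 (mod 361)
160^57 ≡ 360 (mod 361)
160^114 ≡ 1 (mod 361) ✓
So ord_361(160) = 114.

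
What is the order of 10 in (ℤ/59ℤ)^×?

By Lagrange's theorem, ord_59(10) divides φ(59) = 59 − 1 = 58 = 2 · 29.
Divisors of 58: 1, 2, 29, 58.
Evaluate successive powers at the divisors of 58:
10^1 ≡ 10 (mod 59)
10^2 ≡ 41 (mod 59)
10^29 ≡ 58 (mod 59)
10^58 ≡ 1 (mod 59) ✓
Hence ord(10) = 58.

58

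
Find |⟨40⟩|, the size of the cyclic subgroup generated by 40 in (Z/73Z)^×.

72

The order of 40 must divide φ(73) = 73 − 1 = 72 = 2^3 · 3^2.
Divisors of 72: 1, 2, 3, 4, 6, 8, 9, 12, 18, 24, 36, 72.
Test each divisor d:
40^1 ≡ 40 (mod 73)
40^2 ≡ 67 (mod 73)
40^3 ≡ 52 (mod 73)
40^4 ≡ 36 (mod 73)
40^6 ≡ 3 (mod 73)
40^8 ≡ 55 (mod 73)
40^9 ≡ 10 (mod 73)
40^12 ≡ 9 (mod 73)
40^18 ≡ 27 (mod 73)
40^24 ≡ 8 (mod 73)
40^36 ≡ 72 (mod 73)
40^72 ≡ 1 (mod 73) ✓
So ord_73(40) = 72.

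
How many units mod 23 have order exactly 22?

φ(23) = 23 − 1 = 22 = 2 · 11.
Since (Z/23Z)^× is cyclic of order 22, the number of elements of order d is φ(d) when d | 22 and 0 otherwise.
22 = 2 · 11 divides 22, and φ(22) = 10.

10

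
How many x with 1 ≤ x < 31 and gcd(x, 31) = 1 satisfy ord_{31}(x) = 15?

φ(31) = 31 − 1 = 30 = 2 · 3 · 5.
Since (Z/31Z)^× is cyclic of order 30, the number of elements of order d is φ(d) when d | 30 and 0 otherwise.
15 = 3 · 5 divides 30, and φ(15) = 8.

8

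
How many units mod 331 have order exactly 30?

8

φ(331) = 331 − 1 = 330 = 2 · 3 · 5 · 11.
(Z/331Z)^× is cyclic (|G| = 330); a cyclic group of order m has exactly φ(d) elements of each order d | m, and none otherwise.
30 = 2 · 3 · 5 divides 330, and φ(30) = 8.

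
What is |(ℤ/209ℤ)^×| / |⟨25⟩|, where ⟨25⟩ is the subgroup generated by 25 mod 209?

4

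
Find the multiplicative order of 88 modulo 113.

ord(88) | φ(113) = 113 − 1 = 112 = 2^4 · 7.
Divisors of 112: 1, 2, 4, 7, 8, 14, 16, 28, 56, 112.
Compute 88^d (mod 113) for the divisors d until we hit 1:
88^1 ≡ 88 (mod 113)
88^2 ≡ 60 (mod 113)
88^4 ≡ 97 (mod 113)
88^7 ≡ 44 (mod 113)
88^8 ≡ 30 (mod 113)
88^14 ≡ 15 (mod 113)
88^16 ≡ 109 (mod 113)
88^28 ≡ 112 (mod 113)
88^56 ≡ 1 (mod 113) ✓
The smallest such exponent is 56, so the order of 88 is 56.

56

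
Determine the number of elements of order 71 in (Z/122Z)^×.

0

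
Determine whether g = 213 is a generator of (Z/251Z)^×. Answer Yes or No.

Yes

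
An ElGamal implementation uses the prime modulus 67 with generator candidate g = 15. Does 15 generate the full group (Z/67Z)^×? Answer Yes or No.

No

φ(67) = 67 − 1 = 66 = 2 · 3 · 11.
It suffices to check that the order of 15 is not a proper divisor of 66: compute 15^(66/q) for q ∈ {2, 3, 11}.
15^33 ≡ 1 (mod 67)  [q = 2: ≡ 1 ✗]
15^22 ≡ 1 (mod 67)  [q = 3: ≡ 1 ✗]
15^6 ≡ 22 (mod 67)  [q = 11: ≢ 1 ✓]
15^33 ≡ 1 shows ord(15) | 33, strictly less than φ(67); not a primitive root.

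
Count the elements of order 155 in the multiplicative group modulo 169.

0

φ(169) = φ(13^2) = 13·(13−1) = 156 = 2^2 · 3 · 13.
Since (Z/169Z)^× is cyclic of order 156, the number of elements of order d is φ(d) when d | 156 and 0 otherwise.
155 does not divide 156, so no element of (Z/169Z)^× has order 155.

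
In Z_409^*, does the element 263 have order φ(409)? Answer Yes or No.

No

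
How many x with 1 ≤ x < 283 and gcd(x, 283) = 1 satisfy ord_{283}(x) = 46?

φ(283) = 283 − 1 = 282 = 2 · 3 · 47.
(Z/283Z)^× is cyclic (|G| = 282); a cyclic group of order m has exactly φ(d) elements of each order d | m, and none otherwise.
46 does not divide 282, so no element of (Z/283Z)^× has order 46.

0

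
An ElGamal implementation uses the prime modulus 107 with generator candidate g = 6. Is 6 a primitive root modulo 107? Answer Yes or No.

φ(107) = 107 − 1 = 106 = 2 · 53.
It suffices to check that the order of 6 is not a proper divisor of 106: compute 6^(106/q) for q ∈ {2, 53}.
6^53 ≡ 106 (mod 107)  [q = 2: ≢ 1 ✓]
6^2 ≡ 36 (mod 107)  [q = 53: ≢ 1 ✓]
None equal 1, so ord_107(6) = 106: 6 is a primitive root.

Yes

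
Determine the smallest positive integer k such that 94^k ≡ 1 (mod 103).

Since 94 ∈ (Z/103Z)^×, its order divides φ(103) = 103 − 1 = 102 = 2 · 3 · 17.
Divisors of 102: 1, 2, 3, 6, 17, 34, 51, 102.
Check 94^d mod 103 for each divisor in increasing order:
94^1 ≡ 94 (mod 103)
94^2 ≡ 81 (mod 103)
94^3 ≡ 95 (mod 103)
94^6 ≡ 64 (mod 103)
94^17 ≡ 102 (mod 103)
94^34 ≡ 1 (mod 103) ✓
Hence ord(94) = 34.

34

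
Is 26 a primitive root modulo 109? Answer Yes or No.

No

φ(109) = 109 − 1 = 108 = 2^2 · 3^3.
It suffices to check that the order of 26 is not a proper divisor of 108: compute 26^(108/q) for q ∈ {2, 3}.
26^54 ≡ 1 (mod 109)  [q = 2: ≡ 1 ✗]
26^36 ≡ 63 (mod 109)  [q = 3: ≢ 1 ✓]
The check at q = 2 fails, so 26 generates a proper subgroup.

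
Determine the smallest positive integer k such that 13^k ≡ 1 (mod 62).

30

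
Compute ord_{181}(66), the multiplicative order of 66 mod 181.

Since 66 ∈ (Z/181Z)^×, its order divides φ(181) = 181 − 1 = 180 = 2^2 · 3^2 · 5.
Divisors of 180: 1, 2, 3, 4, 5, 6, 9, 10, 12, 15, 18, 20, 30, 36, 45, 60, 90, 180.
Test each divisor d:
66^1 ≡ 66
66^2 ≡ 12
66^3 ≡ 68
66^4 ≡ 144
66^5 ≡ 92
66^6 ≡ 99
66^9 ≡ 35
66^10 ≡ 138
66^12 ≡ 27
66^15 ≡ 26
66^18 ≡ 139
66^20 ≡ 39
66^30 ≡ 133
66^36 ≡ 135
66^45 ≡ 19
66^60 ≡ 132
66^90 ≡ 180
66^180 ≡ 1
Hence ord(66) = 180.

180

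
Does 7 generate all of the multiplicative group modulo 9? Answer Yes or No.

φ(9) = φ(3^2) = 3·(3−1) = 6 = 2 · 3.
Test 7^(6/q) mod 9 for each prime factor q of 6:
7^3 ≡ 1 (mod 9)  [q = 2: ≡ 1 ✗]
7^2 ≡ 4 (mod 9)  [q = 3: ≢ 1 ✓]
7^3 ≡ 1 shows ord(7) | 3, strictly less than φ(9); not a primitive root.

No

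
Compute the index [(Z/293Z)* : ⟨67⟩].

2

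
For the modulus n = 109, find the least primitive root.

φ(109) = 109 − 1 = 108 = 2^2 · 3^3.
g is a primitive root iff g^(108/q) ≢ 1 (mod 109) for each prime q ∈ {2, 3}.
g = 2: 2^54 ≡ 108; 2^36 ≡ 1 — hits 1, so not a primitive root.
g = 3: 3^54 ≡ 1 — hits 1, so not a primitive root.
g = 4: 4^54 ≡ 1 — hits 1, so not a primitive root.
g = 5: 5^54 ≡ 1 — hits 1, so not a primitive root.
g = 6: 6^54 ≡ 108; 6^36 ≡ 63 — none is 1, so 6 is a primitive root.
The smallest primitive root modulo 109 is 6.

6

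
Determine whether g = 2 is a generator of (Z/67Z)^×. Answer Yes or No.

φ(67) = 67 − 1 = 66 = 2 · 3 · 11.
2 is a primitive root mod 67 iff 2^(φ(67)/q) ≢ 1 for every prime q | φ(67), i.e. q ∈ {2, 3, 11}.
2^33 ≡ 66 (mod 67)  [q = 2: ≢ 1 ✓]
2^22 ≡ 37 (mod 67)  [q = 3: ≢ 1 ✓]
2^6 ≡ 64 (mod 67)  [q = 11: ≢ 1 ✓]
None equal 1, so ord_67(2) = 66: 2 is a primitive root.

Yes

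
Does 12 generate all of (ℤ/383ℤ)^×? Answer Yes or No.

φ(383) = 383 − 1 = 382 = 2 · 191.
Test 12^(382/q) mod 383 for each prime factor q of 382:
12^191 ≡ 1 (mod 383)  [q = 2: ≡ 1 ✗]
12^2 ≡ 144 (mod 383)  [q = 191: ≢ 1 ✓]
The check at q = 2 fails, so 12 generates a proper subgroup.

No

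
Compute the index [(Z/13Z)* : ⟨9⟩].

By Lagrange's theorem, ord_13(9) divides φ(13) = 13 − 1 = 12 = 2^2 · 3.
Divisors of 12: 1, 2, 3, 4, 6, 12.
Evaluate successive powers at the divisors of 12:
9^1 ≡ 9 (mod 13)
9^2 ≡ 3 (mod 13)
9^3 ≡ 1 (mod 13) ✓
The order of 9 is 3, so the subgroup it generates has 3 elements.
Index = |(Z/13Z)^×| / |⟨9⟩| = 12 / 3 = 4.

4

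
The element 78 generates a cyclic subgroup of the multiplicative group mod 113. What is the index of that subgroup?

ord(78) | φ(113) = 113 − 1 = 112 = 2^4 · 7.
Divisors of 112: 1, 2, 4, 7, 8, 14, 16, 28, 56, 112.
Evaluate successive powers at the divisors of 112:
78^1 ≡ 78 (mod 113)
78^2 ≡ 95 (mod 113)
78^4 ≡ 98 (mod 113)
78^7 ≡ 42 (mod 113)
78^8 ≡ 112 (mod 113)
78^14 ≡ 69 (mod 113)
78^16 ≡ 1 (mod 113) ✓
So ord_113(78) = 16, hence |⟨78⟩| = 16.
Index = |(Z/113Z)^×| / |⟨78⟩| = 112 / 16 = 7.

7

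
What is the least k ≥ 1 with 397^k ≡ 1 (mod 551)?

63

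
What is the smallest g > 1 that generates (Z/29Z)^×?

φ(29) = 29 − 1 = 28 = 2^2 · 7.
Test candidates g = 2, 3, … against the prime factors q ∈ {2, 7} of φ(29): g is a generator iff g^(28/q) ≢ 1 for every such q.
g = 2: 2^14 ≡ 28; 2^4 ≡ 16 — none is 1, so 2 is a primitive root.
Hence the least primitive root of 29 is 2.

2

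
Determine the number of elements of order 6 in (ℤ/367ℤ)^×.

φ(367) = 367 − 1 = 366 = 2 · 3 · 61.
In a cyclic group of order 366, there are φ(d) elements of order d for each divisor d of 366, and zero for non-divisors.
6 = 2 · 3 divides 366, and φ(6) = 2.

2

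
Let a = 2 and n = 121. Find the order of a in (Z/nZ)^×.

110

Since 2 ∈ (Z/121Z)^×, its order divides φ(121) = φ(11^2) = 11·(11−1) = 110 = 2 · 5 · 11.
Divisors of 110: 1, 2, 5, 10, 11, 22, 55, 110.
Compute 2^d (mod 121) for the divisors d until we hit 1:
2^1 ≡ 2
2^2 ≡ 4
2^5 ≡ 32
2^10 ≡ 56
2^11 ≡ 112
2^22 ≡ 81
2^55 ≡ 120
2^110 ≡ 1
Therefore the multiplicative order of 2 modulo 121 is 110.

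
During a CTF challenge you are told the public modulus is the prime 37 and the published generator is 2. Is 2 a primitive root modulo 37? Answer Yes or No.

Yes

φ(37) = 37 − 1 = 36 = 2^2 · 3^2.
It suffices to check that the order of 2 is not a proper divisor of 36: compute 2^(36/q) for q ∈ {2, 3}.
2^18 ≡ 36 (mod 37)  [q = 2: ≢ 1 ✓]
2^12 ≡ 26 (mod 37)  [q = 3: ≢ 1 ✓]
Every test exponent gives a nontrivial residue, hence 2 generates the full group.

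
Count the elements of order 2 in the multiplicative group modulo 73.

φ(73) = 73 − 1 = 72 = 2^3 · 3^2.
(Z/73Z)^× is cyclic (|G| = 72); a cyclic group of order m has exactly φ(d) elements of each order d | m, and none otherwise.
2 | 72, and φ(2) = 2 − 1 = 1.

1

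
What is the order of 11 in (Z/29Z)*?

28

ord(11) | φ(29) = 29 − 1 = 28 = 2^2 · 7.
Divisors of 28: 1, 2, 4, 7, 14, 28.
Test each divisor d:
11^1 ≡ 11
11^2 ≡ 5
11^4 ≡ 25
11^7 ≡ 12
11^14 ≡ 28
11^28 ≡ 1
So ord_29(11) = 28.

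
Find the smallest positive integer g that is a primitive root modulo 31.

3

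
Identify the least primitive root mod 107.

φ(107) = 107 − 1 = 106 = 2 · 53.
Test candidates g = 2, 3, … against the prime factors q ∈ {2, 53} of φ(107): g is a generator iff g^(106/q) ≢ 1 for every such q.
g = 2: 2^53 ≡ 106; 2^2 ≡ 4 — none is 1, so 2 is a primitive root.
The smallest primitive root modulo 107 is 2.

2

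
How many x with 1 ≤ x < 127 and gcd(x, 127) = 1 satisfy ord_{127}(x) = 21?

φ(127) = 127 − 1 = 126 = 2 · 3^2 · 7.
(Z/127Z)^× is cyclic (|G| = 126); a cyclic group of order m has exactly φ(d) elements of each order d | m, and none otherwise.
21 = 3 · 7 divides 126, and φ(21) = 12.

12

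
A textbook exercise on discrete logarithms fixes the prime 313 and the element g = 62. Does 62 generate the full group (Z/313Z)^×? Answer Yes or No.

Yes

φ(313) = 313 − 1 = 312 = 2^3 · 3 · 13.
Test 62^(312/q) mod 313 for each prime factor q of 312:
62^156 ≡ 312 (mod 313)  [q = 2: ≢ 1 ✓]
62^104 ≡ 98 (mod 313)  [q = 3: ≢ 1 ✓]
62^24 ≡ 150 (mod 313)  [q = 13: ≢ 1 ✓]
All checks pass, so 62 has order 312 and is a primitive root modulo 313.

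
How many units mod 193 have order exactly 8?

φ(193) = 193 − 1 = 192 = 2^6 · 3.
Since (Z/193Z)^× is cyclic of order 192, the number of elements of order d is φ(d) when d | 192 and 0 otherwise.
8 = 2^3 divides 192, and φ(8) = 4.

4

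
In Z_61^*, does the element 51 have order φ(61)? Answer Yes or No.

Yes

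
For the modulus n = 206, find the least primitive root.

5

φ(206) = φ(2)·φ(103) = 1·102 = 102 = 2 · 3 · 17.
g is a primitive root iff g^(102/q) ≢ 1 (mod 206) for each prime q ∈ {2, 3, 17}.
g = 2: gcd(2, 206) = 2 > 1, not a unit — skip.
g = 3: 3^51 ≡ 205; 3^34 ≡ 1 — hits 1, so not a primitive root.
g = 4: gcd(4, 206) = 2 > 1, not a unit — skip.
g = 5: 5^51 ≡ 205; 5^34 ≡ 159; 5^6 ≡ 175 — none is 1, so 5 is a primitive root.
Hence the least primitive root of 206 is 5.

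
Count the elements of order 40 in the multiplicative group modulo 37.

0

φ(37) = 37 − 1 = 36 = 2^2 · 3^2.
(Z/37Z)^× is cyclic (|G| = 36); a cyclic group of order m has exactly φ(d) elements of each order d | m, and none otherwise.
Here 36 is not a multiple of 40, so there are no elements of order 40.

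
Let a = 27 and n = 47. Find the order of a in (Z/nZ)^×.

The order of 27 must divide φ(47) = 47 − 1 = 46 = 2 · 23.
Divisors of 46: 1, 2, 23, 46.
Check 27^d mod 47 for each divisor in increasing order:
27^1 ≡ 27 (mod 47)
27^2 ≡ 24 (mod 47)
27^23 ≡ 1 (mod 47) ✓
Therefore the multiplicative order of 27 modulo 47 is 23.

23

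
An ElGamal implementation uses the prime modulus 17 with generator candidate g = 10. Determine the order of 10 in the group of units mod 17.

16

ord(10) | φ(17) = 17 − 1 = 16 = 2^4.
Divisors of 16: 1, 2, 4, 8, 16.
Compute 10^d (mod 17) for the divisors d until we hit 1:
10^1 ≡ 10
10^2 ≡ 15
10^4 ≡ 4
10^8 ≡ 16
10^16 ≡ 1
So ord_17(10) = 16.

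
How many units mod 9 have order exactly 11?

φ(9) = φ(3^2) = 3·(3−1) = 6 = 2 · 3.
Since (Z/9Z)^× is cyclic of order 6, the number of elements of order d is φ(d) when d | 6 and 0 otherwise.
11 does not divide 6, so no element of (Z/9Z)^× has order 11.

0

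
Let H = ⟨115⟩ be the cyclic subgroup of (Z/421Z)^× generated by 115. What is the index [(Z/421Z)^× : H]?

15

The order of 115 must divide φ(421) = 421 − 1 = 420 = 2^2 · 3 · 5 · 7.
Divisors of 420: 1, 2, 3, 4, 5, 6, 7, 10, 12, 14, 15, 20, 21, 28, 30, 35, 42, 60, 70, 84, 105, 140, 210, 420.
Check 115^d mod 421 for each divisor in increasing order:
115^1 ≡ 115
115^2 ≡ 174
115^3 ≡ 223
115^4 ≡ 385
115^5 ≡ 70
115^6 ≡ 51
115^7 ≡ 392
115^10 ≡ 269
115^12 ≡ 75
115^14 ≡ 420
115^15 ≡ 306
115^20 ≡ 370
115^21 ≡ 29
115^28 ≡ 1
The order of 115 is 28, so the subgroup it generates has 28 elements.
Index = |(Z/421Z)^×| / |⟨115⟩| = 420 / 28 = 15.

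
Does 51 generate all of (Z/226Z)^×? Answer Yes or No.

φ(226) = φ(2)·φ(113) = 1·112 = 112 = 2^4 · 7.
It suffices to check that the order of 51 is not a proper divisor of 112: compute 51^(112/q) for q ∈ {2, 7}.
51^56 ≡ 1 (mod 226)  [q = 2: ≡ 1 ✗]
51^16 ≡ 143 (mod 226)  [q = 7: ≢ 1 ✓]
Since 51^56 ≡ 1, the order of 51 divides 56 < 112, so 51 is not a primitive root.

No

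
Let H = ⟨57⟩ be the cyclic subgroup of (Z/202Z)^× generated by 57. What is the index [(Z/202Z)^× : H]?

5

ord(57) | φ(202) = φ(2)·φ(101) = 1·100 = 100 = 2^2 · 5^2.
Divisors of 100: 1, 2, 4, 5, 10, 20, 25, 50, 100.
Test each divisor d:
57^1 ≡ 57
57^2 ≡ 17
57^4 ≡ 87
57^5 ≡ 111
57^10 ≡ 201
57^20 ≡ 1
Thus |⟨57⟩| = ord(57) = 20.
The index is φ(202) / ord(57) = 100 / 20 = 5.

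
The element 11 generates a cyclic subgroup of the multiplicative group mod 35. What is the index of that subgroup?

8

Since 11 ∈ (Z/35Z)^×, its order divides φ(35) = φ(5·7) = (5−1)·(7−1) = 4·6 = 24 = 2^3 · 3.
Divisors of 24: 1, 2, 3, 4, 6, 8, 12, 24.
Check 11^d mod 35 for each divisor in increasing order:
11^1 ≡ 11 (mod 35)
11^2 ≡ 16 (mod 35)
11^3 ≡ 1 (mod 35) ✓
The order of 11 is 3, so the subgroup it generates has 3 elements.
[(Z/35Z)^× : ⟨11⟩] = 24/3 = 8.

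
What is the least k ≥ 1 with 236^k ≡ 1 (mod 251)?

The order of 236 must divide φ(251) = 251 − 1 = 250 = 2 · 5^3.
Divisors of 250: 1, 2, 5, 10, 25, 50, 125, 250.
Check 236^d mod 251 for each divisor in increasing order:
236^1 ≡ 236
236^2 ≡ 225
236^5 ≡ 151
236^10 ≡ 211
236^25 ≡ 138
236^50 ≡ 219
236^125 ≡ 250
236^250 ≡ 1
The smallest such exponent is 250, so the order of 236 is 250.

250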